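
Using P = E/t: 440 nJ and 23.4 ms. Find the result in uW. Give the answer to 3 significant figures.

(440e-9) / (23.4e-3) = 18.803e-6 W

18.8 uW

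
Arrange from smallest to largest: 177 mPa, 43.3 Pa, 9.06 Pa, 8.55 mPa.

177 mPa = 0.177 Pa
43.3 Pa = 43.3 Pa
9.06 Pa = 9.06 Pa
8.55 mPa = 0.00855 Pa

8.55 mPa < 177 mPa < 9.06 Pa < 43.3 Pa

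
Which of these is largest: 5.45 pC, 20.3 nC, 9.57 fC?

20.3 nC

5.45 pC = 0.00000000000545 C
20.3 nC = 0.0000000203 C
9.57 fC = 0.00000000000000957 C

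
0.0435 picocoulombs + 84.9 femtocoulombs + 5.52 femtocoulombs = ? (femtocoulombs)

In femtocoulombs:
  0.0435 picocoulombs = 0.0435e3 femtocoulombs = 43.5
  84.9 femtocoulombs → 84.9
  5.52 femtocoulombs → 5.52
Sum: 43.5 + 84.9 + 5.52 = 133.92

133.92 femtocoulombs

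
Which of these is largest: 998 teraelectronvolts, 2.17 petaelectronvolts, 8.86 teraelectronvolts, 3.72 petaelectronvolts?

998 teraelectronvolts = 998000000000000 electronvolts
2.17 petaelectronvolts = 2170000000000000 electronvolts
8.86 teraelectronvolts = 8860000000000 electronvolts
3.72 petaelectronvolts = 3720000000000000 electronvolts

3.72 petaelectronvolts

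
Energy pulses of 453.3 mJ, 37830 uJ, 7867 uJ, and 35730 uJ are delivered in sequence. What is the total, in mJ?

In mJ:
  453.3 mJ → 453.3
  37830 uJ = 37830e-3 mJ = 37.83
  7867 uJ = 7867e-3 mJ = 7.867
  35730 uJ = 35730e-3 mJ = 35.73
Sum: 453.3 + 37.83 + 7.867 + 35.73 = 534.727

534.727 mJ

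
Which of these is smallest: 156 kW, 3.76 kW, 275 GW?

156 kW = 156000 W
3.76 kW = 3760 W
275 GW = 275000000000 W

3.76 kW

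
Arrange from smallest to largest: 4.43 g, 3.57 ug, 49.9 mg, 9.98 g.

4.43 g = 4.43 g
3.57 ug = 0.00000357 g
49.9 mg = 0.0499 g
9.98 g = 9.98 g

3.57 ug < 49.9 mg < 4.43 g < 9.98 g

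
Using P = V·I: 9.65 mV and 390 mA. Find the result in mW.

9.65 × 10^-3 × 390 × 10^-3 = 3763.5 × 10^-6 W

3.7635 mW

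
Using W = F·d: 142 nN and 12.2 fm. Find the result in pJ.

0.0000000017324 pJ

142e-9 × 12.2e-15 = 1732.4e-24 J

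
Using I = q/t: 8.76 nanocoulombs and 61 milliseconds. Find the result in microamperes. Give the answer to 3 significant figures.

(8.76e-9) / (61e-3) = 0.14361e-6 A

0.144 microamperes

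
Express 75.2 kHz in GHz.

kilo = 10³, giga = 10⁹; factor is 10⁻⁶.
75.2 × 10⁻⁶ = 0.0000752

0.0000752 GHz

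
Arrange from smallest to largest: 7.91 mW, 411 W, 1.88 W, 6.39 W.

7.91 mW < 1.88 W < 6.39 W < 411 W

7.91 mW = 0.00791 W
411 W = 411 W
1.88 W = 1.88 W
6.39 W = 6.39 W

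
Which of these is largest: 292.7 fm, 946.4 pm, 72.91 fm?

292.7 fm = 0.0000000000002927 m
946.4 pm = 0.0000000009464 m
72.91 fm = 0.00000000000007291 m

946.4 pm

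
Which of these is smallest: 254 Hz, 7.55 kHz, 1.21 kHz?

254 Hz

254 Hz = 254 Hz
7.55 kHz = 7550 Hz
1.21 kHz = 1210 Hz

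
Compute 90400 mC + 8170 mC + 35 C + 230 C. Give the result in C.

363.57 C

In C:
  90400 mC = 90400e-3 C = 90.4
  8170 mC = 8170e-3 C = 8.17
  35 C → 35
  230 C → 230
Sum: 90.4 + 8.17 + 35 + 230 = 363.57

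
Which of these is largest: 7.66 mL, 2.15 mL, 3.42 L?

7.66 mL = 0.00766 L
2.15 mL = 0.00215 L
3.42 L = 3.42 L

3.42 L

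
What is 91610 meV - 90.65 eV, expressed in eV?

0.96 eV

In eV:
  91610 meV = 91610 × 10^-3 eV = 91.61
  90.65 eV → 90.65
Difference: 91.61 - 90.65 = 0.96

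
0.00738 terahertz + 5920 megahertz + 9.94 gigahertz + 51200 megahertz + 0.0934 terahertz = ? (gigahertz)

167.84 gigahertz

In gigahertz:
  0.00738 terahertz = 0.00738 × 10³ gigahertz = 7.38
  5920 megahertz = 5920 × 10⁻³ gigahertz = 5.92
  9.94 gigahertz → 9.94
  51200 megahertz = 51200 × 10⁻³ gigahertz = 51.2
  0.0934 terahertz = 0.0934 × 10³ gigahertz = 93.4
Sum: 7.38 + 5.92 + 9.94 + 51.2 + 93.4 = 167.84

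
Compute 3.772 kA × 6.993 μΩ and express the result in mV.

26.377596 mV

3.772 × 10^3 × 6.993 × 10^-6 = 26.377596 × 10^-3 V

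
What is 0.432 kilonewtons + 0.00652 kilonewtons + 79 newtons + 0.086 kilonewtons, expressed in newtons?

In newtons:
  0.432 kilonewtons = 0.432e3 newtons = 432
  0.00652 kilonewtons = 0.00652e3 newtons = 6.52
  79 newtons → 79
  0.086 kilonewtons = 0.086e3 newtons = 86
Sum: 432 + 6.52 + 79 + 86 = 603.52

603.52 newtons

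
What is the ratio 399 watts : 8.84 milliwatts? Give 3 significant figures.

(399) / (8.84 × 10⁻³) = 45.14 × 10³

45100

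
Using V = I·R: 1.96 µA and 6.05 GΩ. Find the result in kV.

1.96e-6 × 6.05e9 = 11.858e3 V

11.858 kV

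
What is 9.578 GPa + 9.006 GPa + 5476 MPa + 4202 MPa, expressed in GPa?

28.262 GPa

In GPa:
  9.578 GPa → 9.578
  9.006 GPa → 9.006
  5476 MPa = 5476 × 10⁻³ GPa = 5.476
  4202 MPa = 4202 × 10⁻³ GPa = 4.202
Sum: 9.578 + 9.006 + 5.476 + 4.202 = 28.262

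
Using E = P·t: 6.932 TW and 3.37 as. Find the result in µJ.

23.36084 µJ

6.932e12 × 3.37e-18 = 23.36084e-6 J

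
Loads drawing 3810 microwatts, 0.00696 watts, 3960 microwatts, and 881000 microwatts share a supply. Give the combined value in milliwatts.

895.73 milliwatts

In milliwatts:
  3810 microwatts = 3810e-3 milliwatts = 3.81
  0.00696 watts = 0.00696e3 milliwatts = 6.96
  3960 microwatts = 3960e-3 milliwatts = 3.96
  881000 microwatts = 881000e-3 milliwatts = 881
Sum: 3.81 + 6.96 + 3.96 + 881 = 895.73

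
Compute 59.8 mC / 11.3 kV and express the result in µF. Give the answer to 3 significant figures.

5.29 µF

(59.8e-3) / (11.3e3) = 5.292e-6 F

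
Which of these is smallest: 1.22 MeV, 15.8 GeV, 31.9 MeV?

1.22 MeV = 1220000 eV
15.8 GeV = 15800000000 eV
31.9 MeV = 31900000 eV

1.22 MeV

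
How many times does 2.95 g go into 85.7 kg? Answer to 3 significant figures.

29100

(85.7 × 10^3) / (2.95) = 29.05 × 10^3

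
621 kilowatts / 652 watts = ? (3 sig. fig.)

952

(621e3) / (652) = 0.9525e3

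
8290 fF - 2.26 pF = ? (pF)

In pF:
  8290 fF = 8290 × 10⁻³ pF = 8.29
  2.26 pF → 2.26
Difference: 8.29 - 2.26 = 6.03

6.03 pF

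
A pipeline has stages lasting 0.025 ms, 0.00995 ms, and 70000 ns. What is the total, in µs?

In µs:
  0.025 ms = 0.025 × 10³ µs = 25
  0.00995 ms = 0.00995 × 10³ µs = 9.95
  70000 ns = 70000 × 10⁻³ µs = 70
Sum: 25 + 9.95 + 70 = 104.95

104.95 µs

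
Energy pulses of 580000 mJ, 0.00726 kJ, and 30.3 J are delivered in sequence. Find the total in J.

In J:
  580000 mJ = 580000 × 10^-3 J = 580
  0.00726 kJ = 0.00726 × 10^3 J = 7.26
  30.3 J → 30.3
Sum: 580 + 7.26 + 30.3 = 617.56

617.56 J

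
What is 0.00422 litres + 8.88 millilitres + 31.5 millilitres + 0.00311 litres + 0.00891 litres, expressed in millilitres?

56.62 millilitres

In millilitres:
  0.00422 litres = 0.00422 × 10^3 millilitres = 4.22
  8.88 millilitres → 8.88
  31.5 millilitres → 31.5
  0.00311 litres = 0.00311 × 10^3 millilitres = 3.11
  0.00891 litres = 0.00891 × 10^3 millilitres = 8.91
Sum: 4.22 + 8.88 + 31.5 + 3.11 + 8.91 = 56.62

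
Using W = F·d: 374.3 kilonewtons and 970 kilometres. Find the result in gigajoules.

374.3e3 × 970e3 = 363071e6 J

363.071 gigajoules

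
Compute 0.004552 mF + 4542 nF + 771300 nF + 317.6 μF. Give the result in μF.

In μF:
  0.004552 mF = 0.004552 × 10³ μF = 4.552
  4542 nF = 4542 × 10⁻³ μF = 4.542
  771300 nF = 771300 × 10⁻³ μF = 771.3
  317.6 μF → 317.6
Sum: 4.552 + 4.542 + 771.3 + 317.6 = 1097.994

1097.994 μF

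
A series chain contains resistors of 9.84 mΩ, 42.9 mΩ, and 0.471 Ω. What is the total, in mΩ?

In mΩ:
  9.84 mΩ → 9.84
  42.9 mΩ → 42.9
  0.471 Ω = 0.471 × 10^3 mΩ = 471
Sum: 9.84 + 42.9 + 471 = 523.74

523.74 mΩ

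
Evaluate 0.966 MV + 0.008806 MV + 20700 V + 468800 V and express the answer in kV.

1464.306 kV

In kV:
  0.966 MV = 0.966 × 10^3 kV = 966
  0.008806 MV = 0.008806 × 10^3 kV = 8.806
  20700 V = 20700 × 10^-3 kV = 20.7
  468800 V = 468800 × 10^-3 kV = 468.8
Sum: 966 + 8.806 + 20.7 + 468.8 = 1464.306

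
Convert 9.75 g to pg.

9750000000000 pg

(no prefix) = 10^0, pico = 10^-12; factor is 10^12.
9.75 × 10^12 = 9750000000000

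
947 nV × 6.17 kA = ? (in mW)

5.84299 mW

947 × 10^-9 × 6.17 × 10^3 = 5842.99 × 10^-6 W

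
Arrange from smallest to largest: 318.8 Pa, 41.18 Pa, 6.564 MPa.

318.8 Pa = 318.8 Pa
41.18 Pa = 41.18 Pa
6.564 MPa = 6564000 Pa

41.18 Pa < 318.8 Pa < 6.564 MPa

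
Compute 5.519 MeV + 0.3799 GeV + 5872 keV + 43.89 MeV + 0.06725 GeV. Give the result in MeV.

502.431 MeV

In MeV:
  5.519 MeV → 5.519
  0.3799 GeV = 0.3799 × 10³ MeV = 379.9
  5872 keV = 5872 × 10⁻³ MeV = 5.872
  43.89 MeV → 43.89
  0.06725 GeV = 0.06725 × 10³ MeV = 67.25
Sum: 5.519 + 379.9 + 5.872 + 43.89 + 67.25 = 502.431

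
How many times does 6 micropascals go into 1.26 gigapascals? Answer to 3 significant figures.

(1.26e9) / (6e-6) = 0.21e15

210000000000000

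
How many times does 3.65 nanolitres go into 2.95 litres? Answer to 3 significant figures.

(2.95) / (3.65 × 10⁻⁹) = 0.8082 × 10⁹

808000000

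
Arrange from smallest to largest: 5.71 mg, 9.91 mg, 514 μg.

5.71 mg = 0.00571 g
9.91 mg = 0.00991 g
514 μg = 0.000514 g

514 μg < 5.71 mg < 9.91 mg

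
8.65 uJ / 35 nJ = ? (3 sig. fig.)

(8.65 × 10^-6) / (35 × 10^-9) = 0.2471 × 10^3

247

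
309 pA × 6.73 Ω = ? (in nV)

309 × 10^-12 × 6.73 = 2079.57 × 10^-12 V

2.07957 nV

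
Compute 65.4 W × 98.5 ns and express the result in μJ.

65.4 × 98.5 × 10^-9 = 6441.9 × 10^-9 J

6.4419 μJ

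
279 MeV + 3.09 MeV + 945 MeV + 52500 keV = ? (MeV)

1279.59 MeV

In MeV:
  279 MeV → 279
  3.09 MeV → 3.09
  945 MeV → 945
  52500 keV = 52500 × 10⁻³ MeV = 52.5
Sum: 279 + 3.09 + 945 + 52.5 = 1279.59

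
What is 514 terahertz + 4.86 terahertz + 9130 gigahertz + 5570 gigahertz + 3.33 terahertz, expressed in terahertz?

In terahertz:
  514 terahertz → 514
  4.86 terahertz → 4.86
  9130 gigahertz = 9130 × 10⁻³ terahertz = 9.13
  5570 gigahertz = 5570 × 10⁻³ terahertz = 5.57
  3.33 terahertz → 3.33
Sum: 514 + 4.86 + 9.13 + 5.57 + 3.33 = 536.89

536.89 terahertz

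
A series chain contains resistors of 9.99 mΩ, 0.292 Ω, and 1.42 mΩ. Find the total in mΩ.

303.41 mΩ

In mΩ:
  9.99 mΩ → 9.99
  0.292 Ω = 0.292 × 10^3 mΩ = 292
  1.42 mΩ → 1.42
Sum: 9.99 + 292 + 1.42 = 303.41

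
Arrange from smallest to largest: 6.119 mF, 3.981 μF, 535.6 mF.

3.981 μF < 6.119 mF < 535.6 mF

6.119 mF = 0.006119 F
3.981 μF = 0.000003981 F
535.6 mF = 0.5356 F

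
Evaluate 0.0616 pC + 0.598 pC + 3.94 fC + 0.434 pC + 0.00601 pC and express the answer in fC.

In fC:
  0.0616 pC = 0.0616 × 10³ fC = 61.6
  0.598 pC = 0.598 × 10³ fC = 598
  3.94 fC → 3.94
  0.434 pC = 0.434 × 10³ fC = 434
  0.00601 pC = 0.00601 × 10³ fC = 6.01
Sum: 61.6 + 598 + 3.94 + 434 + 6.01 = 1103.55

1103.55 fC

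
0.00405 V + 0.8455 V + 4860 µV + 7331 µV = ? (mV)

In mV:
  0.00405 V = 0.00405 × 10^3 mV = 4.05
  0.8455 V = 0.8455 × 10^3 mV = 845.5
  4860 µV = 4860 × 10^-3 mV = 4.86
  7331 µV = 7331 × 10^-3 mV = 7.331
Sum: 4.05 + 845.5 + 4.86 + 7.331 = 861.741

861.741 mV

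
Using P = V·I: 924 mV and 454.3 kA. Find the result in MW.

924 × 10^-3 × 454.3 × 10^3 = 419773.2 W

0.4197732 MW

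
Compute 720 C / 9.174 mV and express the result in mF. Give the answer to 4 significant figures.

(720) / (9.174 × 10⁻³) = 78.4827 × 10³ F

78480000 mF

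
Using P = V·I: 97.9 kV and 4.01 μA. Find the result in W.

97.9 × 10³ × 4.01 × 10⁻⁶ = 392.579 × 10⁻³ W

0.392579 W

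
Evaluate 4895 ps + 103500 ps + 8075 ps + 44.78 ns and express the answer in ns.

161.25 ns

In ns:
  4895 ps = 4895 × 10^-3 ns = 4.895
  103500 ps = 103500 × 10^-3 ns = 103.5
  8075 ps = 8075 × 10^-3 ns = 8.075
  44.78 ns → 44.78
Sum: 4.895 + 103.5 + 8.075 + 44.78 = 161.25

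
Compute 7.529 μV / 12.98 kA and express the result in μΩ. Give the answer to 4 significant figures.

0.0005800 μΩ

(7.529 × 10⁻⁶) / (12.98 × 10³) = 0.580046 × 10⁻⁹ Ω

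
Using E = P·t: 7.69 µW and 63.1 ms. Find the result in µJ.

7.69e-6 × 63.1e-3 = 485.239e-9 J

0.485239 µJ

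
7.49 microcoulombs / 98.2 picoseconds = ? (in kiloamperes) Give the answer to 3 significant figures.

(7.49e-6) / (98.2e-12) = 0.076273e6 A

76.3 kiloamperes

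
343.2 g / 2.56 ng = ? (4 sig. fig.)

(343.2) / (2.56e-9) = 134.06e9

134100000000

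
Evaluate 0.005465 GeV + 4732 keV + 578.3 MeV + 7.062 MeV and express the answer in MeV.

In MeV:
  0.005465 GeV = 0.005465 × 10³ MeV = 5.465
  4732 keV = 4732 × 10⁻³ MeV = 4.732
  578.3 MeV → 578.3
  7.062 MeV → 7.062
Sum: 5.465 + 4.732 + 578.3 + 7.062 = 595.559

595.559 MeV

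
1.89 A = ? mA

(no prefix) = 10^0, milli = 10^-3; factor is 10^3.
1.89 × 10^3 = 1890

1890 mA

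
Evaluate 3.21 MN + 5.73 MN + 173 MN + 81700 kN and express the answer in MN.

263.64 MN

In MN:
  3.21 MN → 3.21
  5.73 MN → 5.73
  173 MN → 173
  81700 kN = 81700e-3 MN = 81.7
Sum: 3.21 + 5.73 + 173 + 81.7 = 263.64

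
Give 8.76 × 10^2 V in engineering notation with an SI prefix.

= 876 V; mantissa already in [1, 1000).

876 V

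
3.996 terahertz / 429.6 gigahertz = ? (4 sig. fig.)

9.302

(3.996 × 10^12) / (429.6 × 10^9) = 0.0093017 × 10^3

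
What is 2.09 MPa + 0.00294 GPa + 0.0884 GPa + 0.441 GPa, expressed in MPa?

534.43 MPa

In MPa:
  2.09 MPa → 2.09
  0.00294 GPa = 0.00294 × 10³ MPa = 2.94
  0.0884 GPa = 0.0884 × 10³ MPa = 88.4
  0.441 GPa = 0.441 × 10³ MPa = 441
Sum: 2.09 + 2.94 + 88.4 + 441 = 534.43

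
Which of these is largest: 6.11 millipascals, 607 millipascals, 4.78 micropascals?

607 millipascals

6.11 millipascals = 0.00611 pascals
607 millipascals = 0.607 pascals
4.78 micropascals = 0.00000478 pascals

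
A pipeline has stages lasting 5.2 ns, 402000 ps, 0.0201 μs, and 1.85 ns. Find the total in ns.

In ns:
  5.2 ns → 5.2
  402000 ps = 402000 × 10^-3 ns = 402
  0.0201 μs = 0.0201 × 10^3 ns = 20.1
  1.85 ns → 1.85
Sum: 5.2 + 402 + 20.1 + 1.85 = 429.15

429.15 ns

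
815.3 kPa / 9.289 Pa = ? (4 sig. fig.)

87770

(815.3 × 10^3) / (9.289) = 87.77 × 10^3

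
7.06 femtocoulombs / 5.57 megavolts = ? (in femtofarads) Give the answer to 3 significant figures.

0.00000127 femtofarads

(7.06 × 10^-15) / (5.57 × 10^6) = 1.2675 × 10^-21 F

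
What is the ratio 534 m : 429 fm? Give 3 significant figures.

(534) / (429e-15) = 1.245e15

1240000000000000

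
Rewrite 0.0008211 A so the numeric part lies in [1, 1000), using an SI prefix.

821.1 μA

= 821.1e-6 A; 1e-6 is micro.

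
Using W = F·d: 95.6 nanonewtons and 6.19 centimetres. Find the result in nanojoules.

5.91764 nanojoules

95.6 × 10⁻⁹ × 6.19 × 10⁻² = 591.764 × 10⁻¹¹ J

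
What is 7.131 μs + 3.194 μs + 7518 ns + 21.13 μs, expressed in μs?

38.973 μs

In μs:
  7.131 μs → 7.131
  3.194 μs → 3.194
  7518 ns = 7518e-3 μs = 7.518
  21.13 μs → 21.13
Sum: 7.131 + 3.194 + 7.518 + 21.13 = 38.973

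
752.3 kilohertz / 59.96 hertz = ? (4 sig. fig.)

(752.3e3) / (59.96) = 12.547e3

12550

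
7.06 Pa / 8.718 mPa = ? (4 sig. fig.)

809.8

(7.06) / (8.718 × 10⁻³) = 0.80982 × 10³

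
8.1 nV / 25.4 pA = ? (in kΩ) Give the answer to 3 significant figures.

(8.1 × 10^-9) / (25.4 × 10^-12) = 0.3189 × 10^3 Ω

0.319 kΩ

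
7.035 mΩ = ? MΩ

milli = 10^-3, mega = 10^6; factor is 10^-9.
7.035 × 10^-9 = 0.000000007035

0.000000007035 MΩ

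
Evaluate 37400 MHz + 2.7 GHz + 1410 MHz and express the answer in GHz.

41.51 GHz

In GHz:
  37400 MHz = 37400e-3 GHz = 37.4
  2.7 GHz → 2.7
  1410 MHz = 1410e-3 GHz = 1.41
Sum: 37.4 + 2.7 + 1.41 = 41.51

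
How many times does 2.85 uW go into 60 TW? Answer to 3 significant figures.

21100000000000000000

(60 × 10^12) / (2.85 × 10^-6) = 21.05 × 10^18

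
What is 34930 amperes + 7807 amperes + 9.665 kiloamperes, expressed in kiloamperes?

52.402 kiloamperes

In kiloamperes:
  34930 amperes = 34930 × 10⁻³ kiloamperes = 34.93
  7807 amperes = 7807 × 10⁻³ kiloamperes = 7.807
  9.665 kiloamperes → 9.665
Sum: 34.93 + 7.807 + 9.665 = 52.402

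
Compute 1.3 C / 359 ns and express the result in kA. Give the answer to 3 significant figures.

3620 kA

(1.3) / (359 × 10⁻⁹) = 0.0036212 × 10⁹ A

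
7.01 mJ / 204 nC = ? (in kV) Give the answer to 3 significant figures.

(7.01e-3) / (204e-9) = 0.034363e6 V

34.4 kV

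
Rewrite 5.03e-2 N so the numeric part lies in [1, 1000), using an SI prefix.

= 50.3e-3 N; 1e-3 is milli.

50.3 mN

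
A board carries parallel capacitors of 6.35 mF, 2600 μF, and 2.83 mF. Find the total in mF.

In mF:
  6.35 mF → 6.35
  2600 μF = 2600e-3 mF = 2.6
  2.83 mF → 2.83
Sum: 6.35 + 2.6 + 2.83 = 11.78

11.78 mF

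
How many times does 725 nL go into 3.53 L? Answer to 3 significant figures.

4870000

(3.53) / (725e-9) = 0.004869e9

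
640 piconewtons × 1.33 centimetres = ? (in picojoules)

8.512 picojoules

640 × 10⁻¹² × 1.33 × 10⁻² = 851.2 × 10⁻¹⁴ J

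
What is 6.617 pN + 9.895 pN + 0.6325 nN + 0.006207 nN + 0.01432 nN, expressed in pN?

In pN:
  6.617 pN → 6.617
  9.895 pN → 9.895
  0.6325 nN = 0.6325e3 pN = 632.5
  0.006207 nN = 0.006207e3 pN = 6.207
  0.01432 nN = 0.01432e3 pN = 14.32
Sum: 6.617 + 9.895 + 632.5 + 6.207 + 14.32 = 669.539

669.539 pN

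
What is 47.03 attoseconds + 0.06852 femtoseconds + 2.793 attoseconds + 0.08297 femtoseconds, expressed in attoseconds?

201.313 attoseconds

In attoseconds:
  47.03 attoseconds → 47.03
  0.06852 femtoseconds = 0.06852 × 10^3 attoseconds = 68.52
  2.793 attoseconds → 2.793
  0.08297 femtoseconds = 0.08297 × 10^3 attoseconds = 82.97
Sum: 47.03 + 68.52 + 2.793 + 82.97 = 201.313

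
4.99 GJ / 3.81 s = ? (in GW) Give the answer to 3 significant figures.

1.31 GW

(4.99 × 10⁹) / (3.81) = 1.3097 × 10⁹ W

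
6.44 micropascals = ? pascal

0.00000644 pascals

micro = 10⁻⁶, (no prefix) = 10⁰; factor is 10⁻⁶.
6.44 × 10⁻⁶ = 0.00000644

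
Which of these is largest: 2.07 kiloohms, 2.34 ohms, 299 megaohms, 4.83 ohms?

2.07 kiloohms = 2070 ohms
2.34 ohms = 2.34 ohms
299 megaohms = 299000000 ohms
4.83 ohms = 4.83 ohms

299 megaohms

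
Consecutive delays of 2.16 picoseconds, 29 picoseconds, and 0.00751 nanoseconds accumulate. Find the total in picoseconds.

38.67 picoseconds

In picoseconds:
  2.16 picoseconds → 2.16
  29 picoseconds → 29
  0.00751 nanoseconds = 0.00751 × 10³ picoseconds = 7.51
Sum: 2.16 + 29 + 7.51 = 38.67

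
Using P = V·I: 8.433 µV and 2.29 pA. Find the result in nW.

8.433 × 10^-6 × 2.29 × 10^-12 = 19.31157 × 10^-18 W

0.00000001931157 nW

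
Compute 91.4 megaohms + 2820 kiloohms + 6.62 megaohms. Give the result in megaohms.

100.84 megaohms

In megaohms:
  91.4 megaohms → 91.4
  2820 kiloohms = 2820e-3 megaohms = 2.82
  6.62 megaohms → 6.62
Sum: 91.4 + 2.82 + 6.62 = 100.84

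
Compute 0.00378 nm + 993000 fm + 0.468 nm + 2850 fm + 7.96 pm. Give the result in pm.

In pm:
  0.00378 nm = 0.00378e3 pm = 3.78
  993000 fm = 993000e-3 pm = 993
  0.468 nm = 0.468e3 pm = 468
  2850 fm = 2850e-3 pm = 2.85
  7.96 pm → 7.96
Sum: 3.78 + 993 + 468 + 2.85 + 7.96 = 1475.59

1475.59 pm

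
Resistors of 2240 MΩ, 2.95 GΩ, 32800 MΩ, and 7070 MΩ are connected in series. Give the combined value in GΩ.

In GΩ:
  2240 MΩ = 2240 × 10^-3 GΩ = 2.24
  2.95 GΩ → 2.95
  32800 MΩ = 32800 × 10^-3 GΩ = 32.8
  7070 MΩ = 7070 × 10^-3 GΩ = 7.07
Sum: 2.24 + 2.95 + 32.8 + 7.07 = 45.06

45.06 GΩ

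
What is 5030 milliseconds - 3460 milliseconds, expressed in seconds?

In seconds:
  5030 milliseconds = 5030 × 10⁻³ seconds = 5.03
  3460 milliseconds = 3460 × 10⁻³ seconds = 3.46
Difference: 5.03 - 3.46 = 1.57

1.57 seconds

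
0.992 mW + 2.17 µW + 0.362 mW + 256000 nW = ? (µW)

1612.17 µW

In µW:
  0.992 mW = 0.992 × 10³ µW = 992
  2.17 µW → 2.17
  0.362 mW = 0.362 × 10³ µW = 362
  256000 nW = 256000 × 10⁻³ µW = 256
Sum: 992 + 2.17 + 362 + 256 = 1612.17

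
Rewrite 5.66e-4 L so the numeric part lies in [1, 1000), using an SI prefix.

566 µL

= 566e-6 L; 1e-6 is micro.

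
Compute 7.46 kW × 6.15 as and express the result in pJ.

7.46 × 10^3 × 6.15 × 10^-18 = 45.879 × 10^-15 J

0.045879 pJ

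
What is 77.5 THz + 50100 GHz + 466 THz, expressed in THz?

593.6 THz

In THz:
  77.5 THz → 77.5
  50100 GHz = 50100 × 10^-3 THz = 50.1
  466 THz → 466
Sum: 77.5 + 50.1 + 466 = 593.6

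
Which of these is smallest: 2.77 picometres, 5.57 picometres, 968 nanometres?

2.77 picometres

2.77 picometres = 0.00000000000277 metres
5.57 picometres = 0.00000000000557 metres
968 nanometres = 0.000000968 metres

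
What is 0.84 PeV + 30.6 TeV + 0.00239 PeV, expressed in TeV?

872.99 TeV

In TeV:
  0.84 PeV = 0.84e3 TeV = 840
  30.6 TeV → 30.6
  0.00239 PeV = 0.00239e3 TeV = 2.39
Sum: 840 + 30.6 + 2.39 = 872.99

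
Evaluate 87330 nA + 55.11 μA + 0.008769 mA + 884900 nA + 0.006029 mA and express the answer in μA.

In μA:
  87330 nA = 87330 × 10^-3 μA = 87.33
  55.11 μA → 55.11
  0.008769 mA = 0.008769 × 10^3 μA = 8.769
  884900 nA = 884900 × 10^-3 μA = 884.9
  0.006029 mA = 0.006029 × 10^3 μA = 6.029
Sum: 87.33 + 55.11 + 8.769 + 884.9 + 6.029 = 1042.138

1042.138 μA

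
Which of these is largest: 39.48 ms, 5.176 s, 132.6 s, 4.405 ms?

132.6 s

39.48 ms = 0.03948 s
5.176 s = 5.176 s
132.6 s = 132.6 s
4.405 ms = 0.004405 s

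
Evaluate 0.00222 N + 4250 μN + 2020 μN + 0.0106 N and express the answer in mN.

In mN:
  0.00222 N = 0.00222 × 10^3 mN = 2.22
  4250 μN = 4250 × 10^-3 mN = 4.25
  2020 μN = 2020 × 10^-3 mN = 2.02
  0.0106 N = 0.0106 × 10^3 mN = 10.6
Sum: 2.22 + 4.25 + 2.02 + 10.6 = 19.09

19.09 mN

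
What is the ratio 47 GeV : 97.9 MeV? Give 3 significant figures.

(47 × 10⁹) / (97.9 × 10⁶) = 0.4801 × 10³

480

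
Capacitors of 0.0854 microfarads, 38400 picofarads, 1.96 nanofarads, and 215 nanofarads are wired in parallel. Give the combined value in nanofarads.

340.76 nanofarads

In nanofarads:
  0.0854 microfarads = 0.0854e3 nanofarads = 85.4
  38400 picofarads = 38400e-3 nanofarads = 38.4
  1.96 nanofarads → 1.96
  215 nanofarads → 215
Sum: 85.4 + 38.4 + 1.96 + 215 = 340.76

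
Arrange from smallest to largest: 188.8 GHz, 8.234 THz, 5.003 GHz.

5.003 GHz < 188.8 GHz < 8.234 THz

188.8 GHz = 188800000000 Hz
8.234 THz = 8234000000000 Hz
5.003 GHz = 5003000000 Hz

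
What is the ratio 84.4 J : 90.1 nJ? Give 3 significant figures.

(84.4) / (90.1 × 10^-9) = 0.9367 × 10^9

937000000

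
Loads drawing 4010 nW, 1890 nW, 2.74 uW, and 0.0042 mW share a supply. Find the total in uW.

In uW:
  4010 nW = 4010 × 10^-3 uW = 4.01
  1890 nW = 1890 × 10^-3 uW = 1.89
  2.74 uW → 2.74
  0.0042 mW = 0.0042 × 10^3 uW = 4.2
Sum: 4.01 + 1.89 + 2.74 + 4.2 = 12.84

12.84 uW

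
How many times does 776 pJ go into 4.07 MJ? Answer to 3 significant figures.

5240000000000000

(4.07e6) / (776e-12) = 0.005245e18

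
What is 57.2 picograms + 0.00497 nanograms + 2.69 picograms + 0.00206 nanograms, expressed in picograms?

In picograms:
  57.2 picograms → 57.2
  0.00497 nanograms = 0.00497e3 picograms = 4.97
  2.69 picograms → 2.69
  0.00206 nanograms = 0.00206e3 picograms = 2.06
Sum: 57.2 + 4.97 + 2.69 + 2.06 = 66.92

66.92 picograms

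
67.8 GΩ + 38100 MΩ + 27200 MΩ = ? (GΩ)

133.1 GΩ

In GΩ:
  67.8 GΩ → 67.8
  38100 MΩ = 38100e-3 GΩ = 38.1
  27200 MΩ = 27200e-3 GΩ = 27.2
Sum: 67.8 + 38.1 + 27.2 = 133.1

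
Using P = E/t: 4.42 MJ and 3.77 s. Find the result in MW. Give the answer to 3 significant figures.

(4.42 × 10⁶) / (3.77) = 1.1724 × 10⁶ W

1.17 MW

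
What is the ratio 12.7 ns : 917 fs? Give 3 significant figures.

13800

(12.7 × 10^-9) / (917 × 10^-15) = 0.01385 × 10^6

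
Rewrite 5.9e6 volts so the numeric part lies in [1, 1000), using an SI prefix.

5.9 megavolts

= 5.9e6 volts; 1e6 is mega.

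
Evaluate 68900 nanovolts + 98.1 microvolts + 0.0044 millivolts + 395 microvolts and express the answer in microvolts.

In microvolts:
  68900 nanovolts = 68900 × 10^-3 microvolts = 68.9
  98.1 microvolts → 98.1
  0.0044 millivolts = 0.0044 × 10^3 microvolts = 4.4
  395 microvolts → 395
Sum: 68.9 + 98.1 + 4.4 + 395 = 566.4

566.4 microvolts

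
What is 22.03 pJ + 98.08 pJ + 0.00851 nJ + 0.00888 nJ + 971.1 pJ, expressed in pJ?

1108.6 pJ

In pJ:
  22.03 pJ → 22.03
  98.08 pJ → 98.08
  0.00851 nJ = 0.00851e3 pJ = 8.51
  0.00888 nJ = 0.00888e3 pJ = 8.88
  971.1 pJ → 971.1
Sum: 22.03 + 98.08 + 8.51 + 8.88 + 971.1 = 1108.6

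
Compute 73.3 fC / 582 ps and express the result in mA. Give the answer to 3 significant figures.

(73.3e-15) / (582e-12) = 0.12595e-3 A

0.126 mA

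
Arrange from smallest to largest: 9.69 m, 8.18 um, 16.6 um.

8.18 um < 16.6 um < 9.69 m

9.69 m = 9.69 m
8.18 um = 0.00000818 m
16.6 um = 0.0000166 m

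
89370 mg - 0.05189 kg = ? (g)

37.48 g

In g:
  89370 mg = 89370 × 10⁻³ g = 89.37
  0.05189 kg = 0.05189 × 10³ g = 51.89
Difference: 89.37 - 51.89 = 37.48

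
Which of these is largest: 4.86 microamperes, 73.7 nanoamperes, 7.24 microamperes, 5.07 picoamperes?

7.24 microamperes

4.86 microamperes = 0.00000486 amperes
73.7 nanoamperes = 0.0000000737 amperes
7.24 microamperes = 0.00000724 amperes
5.07 picoamperes = 0.00000000000507 amperes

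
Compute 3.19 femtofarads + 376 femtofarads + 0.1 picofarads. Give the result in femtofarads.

479.19 femtofarads

In femtofarads:
  3.19 femtofarads → 3.19
  376 femtofarads → 376
  0.1 picofarads = 0.1 × 10^3 femtofarads = 100
Sum: 3.19 + 376 + 100 = 479.19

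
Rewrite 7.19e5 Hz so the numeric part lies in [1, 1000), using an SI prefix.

= 719e3 Hz; 1e3 is kilo.

719 kHz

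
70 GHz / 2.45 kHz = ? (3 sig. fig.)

(70 × 10^9) / (2.45 × 10^3) = 28.57 × 10^6

28600000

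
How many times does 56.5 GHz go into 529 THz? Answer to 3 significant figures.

(529e12) / (56.5e9) = 9.363e3

9360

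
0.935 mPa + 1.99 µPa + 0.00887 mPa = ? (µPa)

In µPa:
  0.935 mPa = 0.935 × 10³ µPa = 935
  1.99 µPa → 1.99
  0.00887 mPa = 0.00887 × 10³ µPa = 8.87
Sum: 935 + 1.99 + 8.87 = 945.86

945.86 µPa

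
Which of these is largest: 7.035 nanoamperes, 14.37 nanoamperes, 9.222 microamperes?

7.035 nanoamperes = 0.000000007035 amperes
14.37 nanoamperes = 0.00000001437 amperes
9.222 microamperes = 0.000009222 amperes

9.222 microamperes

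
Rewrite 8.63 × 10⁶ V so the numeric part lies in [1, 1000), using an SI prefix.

8.63 MV

= 8.63 × 10⁶ V; 10⁶ is mega.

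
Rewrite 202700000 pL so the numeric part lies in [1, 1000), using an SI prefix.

202.7 µL

= 202.7e-6 L; 1e-6 is micro.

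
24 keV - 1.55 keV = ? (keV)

22.45 keV

In keV:
  24 keV → 24
  1.55 keV → 1.55
Difference: 24 - 1.55 = 22.45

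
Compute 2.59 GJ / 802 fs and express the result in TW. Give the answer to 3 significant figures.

3230000000 TW

(2.59 × 10^9) / (802 × 10^-15) = 0.0032294 × 10^24 W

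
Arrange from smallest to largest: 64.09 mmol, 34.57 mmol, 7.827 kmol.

64.09 mmol = 0.06409 mol
34.57 mmol = 0.03457 mol
7.827 kmol = 7827 mol

34.57 mmol < 64.09 mmol < 7.827 kmol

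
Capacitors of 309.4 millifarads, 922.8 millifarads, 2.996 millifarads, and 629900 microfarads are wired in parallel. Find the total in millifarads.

1865.096 millifarads

In millifarads:
  309.4 millifarads → 309.4
  922.8 millifarads → 922.8
  2.996 millifarads → 2.996
  629900 microfarads = 629900 × 10^-3 millifarads = 629.9
Sum: 309.4 + 922.8 + 2.996 + 629.9 = 1865.096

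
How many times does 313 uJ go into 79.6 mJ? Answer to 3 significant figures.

254

(79.6e-3) / (313e-6) = 0.2543e3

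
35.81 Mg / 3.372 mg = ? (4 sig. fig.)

10620000000

(35.81 × 10^6) / (3.372 × 10^-3) = 10.62 × 10^9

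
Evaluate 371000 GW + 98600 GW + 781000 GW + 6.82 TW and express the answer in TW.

1257.42 TW

In TW:
  371000 GW = 371000 × 10^-3 TW = 371
  98600 GW = 98600 × 10^-3 TW = 98.6
  781000 GW = 781000 × 10^-3 TW = 781
  6.82 TW → 6.82
Sum: 371 + 98.6 + 781 + 6.82 = 1257.42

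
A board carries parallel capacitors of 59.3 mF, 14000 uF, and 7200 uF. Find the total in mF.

80.5 mF

In mF:
  59.3 mF → 59.3
  14000 uF = 14000e-3 mF = 14
  7200 uF = 7200e-3 mF = 7.2
Sum: 59.3 + 14 + 7.2 = 80.5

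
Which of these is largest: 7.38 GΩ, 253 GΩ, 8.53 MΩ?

253 GΩ

7.38 GΩ = 7380000000 Ω
253 GΩ = 253000000000 Ω
8.53 MΩ = 8530000 Ω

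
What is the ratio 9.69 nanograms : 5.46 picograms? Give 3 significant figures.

(9.69e-9) / (5.46e-12) = 1.775e3

1770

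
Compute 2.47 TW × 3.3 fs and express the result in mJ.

2.47 × 10¹² × 3.3 × 10⁻¹⁵ = 8.151 × 10⁻³ J

8.151 mJ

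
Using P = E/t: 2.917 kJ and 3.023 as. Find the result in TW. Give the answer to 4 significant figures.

964900000 TW

(2.917e3) / (3.023e-18) = 0.964935e21 W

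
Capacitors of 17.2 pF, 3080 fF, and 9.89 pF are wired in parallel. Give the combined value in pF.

In pF:
  17.2 pF → 17.2
  3080 fF = 3080 × 10⁻³ pF = 3.08
  9.89 pF → 9.89
Sum: 17.2 + 3.08 + 9.89 = 30.17

30.17 pF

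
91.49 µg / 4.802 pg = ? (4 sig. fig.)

19050000

(91.49 × 10^-6) / (4.802 × 10^-12) = 19.052 × 10^6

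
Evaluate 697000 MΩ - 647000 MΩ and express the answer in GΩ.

50 GΩ

In GΩ:
  697000 MΩ = 697000 × 10^-3 GΩ = 697
  647000 MΩ = 647000 × 10^-3 GΩ = 647
Difference: 697 - 647 = 50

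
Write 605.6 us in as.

micro = 1e-6, atto = 1e-18; factor is 1e12.
605.6 × 1e12 = 605600000000000

605600000000000 as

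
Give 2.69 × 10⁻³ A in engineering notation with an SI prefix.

2.69 mA

= 2.69 × 10⁻³ A; 10⁻³ is milli.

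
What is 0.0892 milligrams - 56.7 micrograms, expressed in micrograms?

In micrograms:
  0.0892 milligrams = 0.0892 × 10^3 micrograms = 89.2
  56.7 micrograms → 56.7
Difference: 89.2 - 56.7 = 32.5

32.5 micrograms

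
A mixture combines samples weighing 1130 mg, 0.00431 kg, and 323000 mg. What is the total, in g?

In g:
  1130 mg = 1130 × 10^-3 g = 1.13
  0.00431 kg = 0.00431 × 10^3 g = 4.31
  323000 mg = 323000 × 10^-3 g = 323
Sum: 1.13 + 4.31 + 323 = 328.44

328.44 g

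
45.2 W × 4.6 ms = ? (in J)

45.2 × 4.6 × 10⁻³ = 207.92 × 10⁻³ J

0.20792 J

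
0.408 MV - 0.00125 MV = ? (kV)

In kV:
  0.408 MV = 0.408 × 10^3 kV = 408
  0.00125 MV = 0.00125 × 10^3 kV = 1.25
Difference: 408 - 1.25 = 406.75

406.75 kV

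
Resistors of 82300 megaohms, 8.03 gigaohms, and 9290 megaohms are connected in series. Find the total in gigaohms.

99.62 gigaohms

In gigaohms:
  82300 megaohms = 82300 × 10^-3 gigaohms = 82.3
  8.03 gigaohms → 8.03
  9290 megaohms = 9290 × 10^-3 gigaohms = 9.29
Sum: 82.3 + 8.03 + 9.29 = 99.62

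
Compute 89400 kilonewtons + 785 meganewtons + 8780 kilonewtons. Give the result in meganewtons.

In meganewtons:
  89400 kilonewtons = 89400e-3 meganewtons = 89.4
  785 meganewtons → 785
  8780 kilonewtons = 8780e-3 meganewtons = 8.78
Sum: 89.4 + 785 + 8.78 = 883.18

883.18 meganewtons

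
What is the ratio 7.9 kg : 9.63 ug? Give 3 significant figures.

820000000

(7.9e3) / (9.63e-6) = 0.8204e9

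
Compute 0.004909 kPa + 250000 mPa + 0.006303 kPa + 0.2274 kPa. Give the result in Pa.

488.612 Pa

In Pa:
  0.004909 kPa = 0.004909 × 10^3 Pa = 4.909
  250000 mPa = 250000 × 10^-3 Pa = 250
  0.006303 kPa = 0.006303 × 10^3 Pa = 6.303
  0.2274 kPa = 0.2274 × 10^3 Pa = 227.4
Sum: 4.909 + 250 + 6.303 + 227.4 = 488.612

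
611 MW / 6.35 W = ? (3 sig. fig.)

96200000

(611 × 10^6) / (6.35) = 96.22 × 10^6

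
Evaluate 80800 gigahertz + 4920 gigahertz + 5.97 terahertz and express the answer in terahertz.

In terahertz:
  80800 gigahertz = 80800e-3 terahertz = 80.8
  4920 gigahertz = 4920e-3 terahertz = 4.92
  5.97 terahertz → 5.97
Sum: 80.8 + 4.92 + 5.97 = 91.69

91.69 terahertz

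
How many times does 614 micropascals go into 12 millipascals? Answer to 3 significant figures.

(12e-3) / (614e-6) = 0.01954e3

19.5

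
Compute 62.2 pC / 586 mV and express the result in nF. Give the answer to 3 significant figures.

(62.2e-12) / (586e-3) = 0.10614e-9 F

0.106 nF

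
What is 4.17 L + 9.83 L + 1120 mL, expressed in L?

In L:
  4.17 L → 4.17
  9.83 L → 9.83
  1120 mL = 1120 × 10^-3 L = 1.12
Sum: 4.17 + 9.83 + 1.12 = 15.12

15.12 L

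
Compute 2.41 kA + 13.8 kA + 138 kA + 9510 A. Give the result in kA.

In kA:
  2.41 kA → 2.41
  13.8 kA → 13.8
  138 kA → 138
  9510 A = 9510 × 10^-3 kA = 9.51
Sum: 2.41 + 13.8 + 138 + 9.51 = 163.72

163.72 kA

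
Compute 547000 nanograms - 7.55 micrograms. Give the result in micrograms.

539.45 micrograms

In micrograms:
  547000 nanograms = 547000 × 10⁻³ micrograms = 547
  7.55 micrograms → 7.55
Difference: 547 - 7.55 = 539.45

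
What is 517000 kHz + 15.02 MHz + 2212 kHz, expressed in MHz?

In MHz:
  517000 kHz = 517000 × 10^-3 MHz = 517
  15.02 MHz → 15.02
  2212 kHz = 2212 × 10^-3 MHz = 2.212
Sum: 517 + 15.02 + 2.212 = 534.232

534.232 MHz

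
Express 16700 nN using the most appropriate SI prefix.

16.7 µN

= 16.7e-6 N; 1e-6 is micro.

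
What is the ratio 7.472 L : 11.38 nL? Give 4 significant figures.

(7.472) / (11.38 × 10^-9) = 0.65659 × 10^9

656600000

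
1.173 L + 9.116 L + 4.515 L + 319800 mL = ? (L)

334.604 L

In L:
  1.173 L → 1.173
  9.116 L → 9.116
  4.515 L → 4.515
  319800 mL = 319800e-3 L = 319.8
Sum: 1.173 + 9.116 + 4.515 + 319.8 = 334.604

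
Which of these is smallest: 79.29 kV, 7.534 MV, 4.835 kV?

4.835 kV

79.29 kV = 79290 V
7.534 MV = 7534000 V
4.835 kV = 4835 V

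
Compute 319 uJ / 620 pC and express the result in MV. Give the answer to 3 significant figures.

(319 × 10⁻⁶) / (620 × 10⁻¹²) = 0.51452 × 10⁶ V

0.515 MV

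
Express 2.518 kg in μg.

kilo = 10^3, micro = 10^-6; factor is 10^9.
2.518 × 10^9 = 2518000000

2518000000 μg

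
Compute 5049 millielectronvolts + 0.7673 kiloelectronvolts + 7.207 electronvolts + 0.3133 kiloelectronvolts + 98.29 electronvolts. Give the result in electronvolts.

In electronvolts:
  5049 millielectronvolts = 5049 × 10⁻³ electronvolts = 5.049
  0.7673 kiloelectronvolts = 0.7673 × 10³ electronvolts = 767.3
  7.207 electronvolts → 7.207
  0.3133 kiloelectronvolts = 0.3133 × 10³ electronvolts = 313.3
  98.29 electronvolts → 98.29
Sum: 5.049 + 767.3 + 7.207 + 313.3 + 98.29 = 1191.146

1191.146 electronvolts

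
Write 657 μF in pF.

micro = 10⁻⁶, pico = 10⁻¹²; factor is 10⁶.
657 × 10⁶ = 657000000

657000000 pF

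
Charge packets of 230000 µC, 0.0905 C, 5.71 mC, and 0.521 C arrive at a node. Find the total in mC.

In mC:
  230000 µC = 230000 × 10⁻³ mC = 230
  0.0905 C = 0.0905 × 10³ mC = 90.5
  5.71 mC → 5.71
  0.521 C = 0.521 × 10³ mC = 521
Sum: 230 + 90.5 + 5.71 + 521 = 847.21

847.21 mC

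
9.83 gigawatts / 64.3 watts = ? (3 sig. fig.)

153000000

(9.83 × 10^9) / (64.3) = 0.1529 × 10^9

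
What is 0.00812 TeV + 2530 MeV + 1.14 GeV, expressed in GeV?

In GeV:
  0.00812 TeV = 0.00812 × 10³ GeV = 8.12
  2530 MeV = 2530 × 10⁻³ GeV = 2.53
  1.14 GeV → 1.14
Sum: 8.12 + 2.53 + 1.14 = 11.79

11.79 GeV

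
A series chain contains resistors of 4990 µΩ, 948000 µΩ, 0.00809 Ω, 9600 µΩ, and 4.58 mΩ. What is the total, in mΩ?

In mΩ:
  4990 µΩ = 4990 × 10^-3 mΩ = 4.99
  948000 µΩ = 948000 × 10^-3 mΩ = 948
  0.00809 Ω = 0.00809 × 10^3 mΩ = 8.09
  9600 µΩ = 9600 × 10^-3 mΩ = 9.6
  4.58 mΩ → 4.58
Sum: 4.99 + 948 + 8.09 + 9.6 + 4.58 = 975.26

975.26 mΩ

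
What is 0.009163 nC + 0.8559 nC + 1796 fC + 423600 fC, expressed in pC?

1290.459 pC

In pC:
  0.009163 nC = 0.009163e3 pC = 9.163
  0.8559 nC = 0.8559e3 pC = 855.9
  1796 fC = 1796e-3 pC = 1.796
  423600 fC = 423600e-3 pC = 423.6
Sum: 9.163 + 855.9 + 1.796 + 423.6 = 1290.459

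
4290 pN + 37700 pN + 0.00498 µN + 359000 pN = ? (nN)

405.97 nN

In nN:
  4290 pN = 4290 × 10⁻³ nN = 4.29
  37700 pN = 37700 × 10⁻³ nN = 37.7
  0.00498 µN = 0.00498 × 10³ nN = 4.98
  359000 pN = 359000 × 10⁻³ nN = 359
Sum: 4.29 + 37.7 + 4.98 + 359 = 405.97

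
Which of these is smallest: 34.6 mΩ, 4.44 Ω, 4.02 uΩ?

34.6 mΩ = 0.0346 Ω
4.44 Ω = 4.44 Ω
4.02 uΩ = 0.00000402 Ω

4.02 uΩ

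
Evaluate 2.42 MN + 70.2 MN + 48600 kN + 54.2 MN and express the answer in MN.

In MN:
  2.42 MN → 2.42
  70.2 MN → 70.2
  48600 kN = 48600 × 10⁻³ MN = 48.6
  54.2 MN → 54.2
Sum: 2.42 + 70.2 + 48.6 + 54.2 = 175.42

175.42 MN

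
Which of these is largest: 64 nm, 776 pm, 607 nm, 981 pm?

607 nm

64 nm = 0.000000064 m
776 pm = 0.000000000776 m
607 nm = 0.000000607 m
981 pm = 0.000000000981 m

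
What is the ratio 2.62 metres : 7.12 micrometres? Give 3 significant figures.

368000

(2.62) / (7.12 × 10^-6) = 0.368 × 10^6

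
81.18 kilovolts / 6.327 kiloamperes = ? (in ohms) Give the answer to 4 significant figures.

12.83 ohms

(81.18 × 10^3) / (6.327 × 10^3) = 12.8307 Ω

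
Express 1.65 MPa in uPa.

mega = 1e6, micro = 1e-6; factor is 1e12.
1.65 × 1e12 = 1650000000000

1650000000000 uPa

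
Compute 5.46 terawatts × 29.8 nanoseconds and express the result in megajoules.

5.46e12 × 29.8e-9 = 162.708e3 J

0.162708 megajoules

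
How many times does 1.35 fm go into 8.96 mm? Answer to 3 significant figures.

(8.96e-3) / (1.35e-15) = 6.637e12

6640000000000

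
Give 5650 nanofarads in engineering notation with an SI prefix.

= 5.65 × 10⁻⁶ farads; 10⁻⁶ is micro.

5.65 microfarads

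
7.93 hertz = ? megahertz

0.00000793 megahertz

(no prefix) = 10⁰, mega = 10⁶; factor is 10⁻⁶.
7.93 × 10⁻⁶ = 0.00000793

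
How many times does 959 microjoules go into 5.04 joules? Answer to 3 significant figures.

5260

(5.04) / (959 × 10^-6) = 0.005255 × 10^6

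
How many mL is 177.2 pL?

pico = 10⁻¹², milli = 10⁻³; factor is 10⁻⁹.
177.2 × 10⁻⁹ = 0.0000001772

0.0000001772 mL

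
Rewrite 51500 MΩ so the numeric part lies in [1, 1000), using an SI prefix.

51.5 GΩ

= 51.5e9 Ω; 1e9 is giga.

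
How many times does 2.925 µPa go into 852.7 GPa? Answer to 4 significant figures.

(852.7 × 10^9) / (2.925 × 10^-6) = 291.52 × 10^15

291500000000000000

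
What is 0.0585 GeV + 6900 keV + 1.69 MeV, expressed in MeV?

In MeV:
  0.0585 GeV = 0.0585 × 10³ MeV = 58.5
  6900 keV = 6900 × 10⁻³ MeV = 6.9
  1.69 MeV → 1.69
Sum: 58.5 + 6.9 + 1.69 = 67.09

67.09 MeV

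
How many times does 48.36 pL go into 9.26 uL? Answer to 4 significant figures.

191500

(9.26e-6) / (48.36e-12) = 0.19148e6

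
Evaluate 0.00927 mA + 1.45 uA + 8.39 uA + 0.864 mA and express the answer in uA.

883.11 uA

In uA:
  0.00927 mA = 0.00927 × 10³ uA = 9.27
  1.45 uA → 1.45
  8.39 uA → 8.39
  0.864 mA = 0.864 × 10³ uA = 864
Sum: 9.27 + 1.45 + 8.39 + 864 = 883.11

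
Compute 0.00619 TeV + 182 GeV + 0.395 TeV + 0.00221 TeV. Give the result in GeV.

585.4 GeV

In GeV:
  0.00619 TeV = 0.00619 × 10^3 GeV = 6.19
  182 GeV → 182
  0.395 TeV = 0.395 × 10^3 GeV = 395
  0.00221 TeV = 0.00221 × 10^3 GeV = 2.21
Sum: 6.19 + 182 + 395 + 2.21 = 585.4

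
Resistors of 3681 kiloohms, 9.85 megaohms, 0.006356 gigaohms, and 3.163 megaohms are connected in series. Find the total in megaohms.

In megaohms:
  3681 kiloohms = 3681e-3 megaohms = 3.681
  9.85 megaohms → 9.85
  0.006356 gigaohms = 0.006356e3 megaohms = 6.356
  3.163 megaohms → 3.163
Sum: 3.681 + 9.85 + 6.356 + 3.163 = 23.05

23.05 megaohms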